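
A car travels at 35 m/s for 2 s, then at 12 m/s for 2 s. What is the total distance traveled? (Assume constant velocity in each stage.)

d₁ = v₁t₁ = 35 × 2 = 70 m
d₂ = v₂t₂ = 12 × 2 = 24 m
d_total = 70 + 24 = 94 m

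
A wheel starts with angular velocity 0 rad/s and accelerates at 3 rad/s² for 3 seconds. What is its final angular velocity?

ω = ω₀ + αt = 0 + 3 × 3 = 9 rad/s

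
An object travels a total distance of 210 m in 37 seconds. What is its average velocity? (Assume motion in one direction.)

v_avg = Δd / Δt = 210 / 37 = 5.68 m/s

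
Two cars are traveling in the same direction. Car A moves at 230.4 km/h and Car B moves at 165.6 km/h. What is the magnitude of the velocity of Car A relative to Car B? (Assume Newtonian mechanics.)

v_rel = |v_A - v_B| = |230.4 - 165.6| = 64.8 km/h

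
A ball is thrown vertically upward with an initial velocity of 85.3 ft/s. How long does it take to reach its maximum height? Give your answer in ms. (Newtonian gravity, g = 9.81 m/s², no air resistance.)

v₀ = 85.3 ft/s × 0.3048 = 25.9994 m/s
t_up = v₀ / g = 25.9994 / 9.81 = 2.6503 s
t_up = 2.6503 s / 0.001 = 2650 ms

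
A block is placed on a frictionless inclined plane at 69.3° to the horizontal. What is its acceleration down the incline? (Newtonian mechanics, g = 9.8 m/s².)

a = g sin(θ) = 9.8 × sin(69.3°) = 9.8 × 0.9354 = 9.17 m/s²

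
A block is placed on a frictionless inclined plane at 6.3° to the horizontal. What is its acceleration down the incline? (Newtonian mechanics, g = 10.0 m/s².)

a = g sin(θ) = 10.0 × sin(6.3°) = 10.0 × 0.1097 = 1.1 m/s²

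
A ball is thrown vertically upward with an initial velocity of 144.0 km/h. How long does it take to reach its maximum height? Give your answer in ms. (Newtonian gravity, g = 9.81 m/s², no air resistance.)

v₀ = 144.0 km/h × 0.2777777777777778 = 40.0 m/s
t_up = v₀ / g = 40.0 / 9.81 = 4.07747 s
t_up = 4.07747 s / 0.001 = 4077 ms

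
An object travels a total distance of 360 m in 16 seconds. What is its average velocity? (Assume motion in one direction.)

v_avg = Δd / Δt = 360 / 16 = 22.5 m/s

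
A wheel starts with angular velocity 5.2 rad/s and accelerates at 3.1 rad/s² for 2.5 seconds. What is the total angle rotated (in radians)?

θ = ω₀t + ½αt² = 5.2×2.5 + ½×3.1×2.5² = 22.69 rad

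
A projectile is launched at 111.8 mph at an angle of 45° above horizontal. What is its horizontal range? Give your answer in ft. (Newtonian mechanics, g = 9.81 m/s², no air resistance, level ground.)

v₀ = 111.8 mph × 0.44704 = 49.9791 m/s
R = v₀² × sin(2θ) / g = 49.9791² × sin(2 × 45°) / 9.81 = 2497.91 × 1.0 / 9.81 = 254.629 m
R = 254.629 m / 0.3048 = 835.4 ft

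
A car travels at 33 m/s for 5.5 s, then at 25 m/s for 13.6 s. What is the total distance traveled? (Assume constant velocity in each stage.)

d₁ = v₁t₁ = 33 × 5.5 = 181.5 m
d₂ = v₂t₂ = 25 × 13.6 = 340.0 m
d_total = 181.5 + 340.0 = 521.5 m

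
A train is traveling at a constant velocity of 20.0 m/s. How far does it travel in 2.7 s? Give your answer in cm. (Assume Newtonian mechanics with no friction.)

d = v × t = 20.0 × 2.7 = 54.0 m
d = 54.0 m / 0.01 = 5400 cm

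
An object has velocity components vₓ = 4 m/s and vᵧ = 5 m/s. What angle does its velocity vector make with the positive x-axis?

θ = arctan(vᵧ/vₓ) = arctan(5/4) = 51.34°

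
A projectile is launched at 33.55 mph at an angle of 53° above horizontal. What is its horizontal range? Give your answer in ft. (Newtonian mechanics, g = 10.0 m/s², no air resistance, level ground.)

v₀ = 33.55 mph × 0.44704 = 14.9982 m/s
R = v₀² × sin(2θ) / g = 14.9982² × sin(2 × 53°) / 10.0 = 224.946 × 0.961262 / 10.0 = 21.6232 m
R = 21.6232 m / 0.3048 = 70.94 ft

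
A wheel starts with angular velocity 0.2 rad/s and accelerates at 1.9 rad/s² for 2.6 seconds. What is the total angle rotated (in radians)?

θ = ω₀t + ½αt² = 0.2×2.6 + ½×1.9×2.6² = 6.94 rad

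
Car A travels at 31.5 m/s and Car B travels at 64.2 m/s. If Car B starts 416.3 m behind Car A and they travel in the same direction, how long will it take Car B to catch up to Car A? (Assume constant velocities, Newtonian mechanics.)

Relative speed: v_rel = 64.2 - 31.5 = 32.7 m/s
Time to catch: t = d₀/v_rel = 416.3/32.7 = 12.73 s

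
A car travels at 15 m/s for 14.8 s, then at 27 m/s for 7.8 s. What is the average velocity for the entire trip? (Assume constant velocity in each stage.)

d₁ = v₁t₁ = 15 × 14.8 = 222.0 m
d₂ = v₂t₂ = 27 × 7.8 = 210.6 m
d_total = 432.6 m, t_total = 22.6 s
v_avg = d_total/t_total = 432.6/22.6 = 19.14 m/s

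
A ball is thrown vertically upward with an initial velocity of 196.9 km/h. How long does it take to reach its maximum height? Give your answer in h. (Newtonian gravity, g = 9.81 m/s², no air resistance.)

v₀ = 196.9 km/h × 0.2777777777777778 = 54.6944 m/s
t_up = v₀ / g = 54.6944 / 9.81 = 5.57537 s
t_up = 5.57537 s / 3600.0 = 0.001549 h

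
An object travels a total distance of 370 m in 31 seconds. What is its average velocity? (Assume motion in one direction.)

v_avg = Δd / Δt = 370 / 31 = 11.94 m/s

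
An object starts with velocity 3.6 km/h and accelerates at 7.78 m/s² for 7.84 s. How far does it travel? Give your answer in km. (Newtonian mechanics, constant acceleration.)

v₀ = 3.6 km/h × 0.2777777777777778 = 1.0 m/s
d = v₀ × t + ½ × a × t² = 1.0 × 7.84 + 0.5 × 7.78 × 7.84² = 246.941 m
d = 246.941 m / 1000.0 = 0.2469 km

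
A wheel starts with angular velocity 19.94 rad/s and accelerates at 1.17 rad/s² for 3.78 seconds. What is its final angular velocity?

ω = ω₀ + αt = 19.94 + 1.17 × 3.78 = 24.36 rad/s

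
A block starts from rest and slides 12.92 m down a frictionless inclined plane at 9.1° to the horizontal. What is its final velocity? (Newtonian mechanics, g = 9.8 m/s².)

a = g sin(θ) = 9.8 × sin(9.1°) = 1.5499 m/s²
v = √(2ad) = √(2 × 1.5499 × 12.92) = 6.33 m/s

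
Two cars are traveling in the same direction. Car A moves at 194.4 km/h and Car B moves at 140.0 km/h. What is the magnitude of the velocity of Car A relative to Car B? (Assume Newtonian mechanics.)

v_rel = |v_A - v_B| = |194.4 - 140.0| = 54.4 km/h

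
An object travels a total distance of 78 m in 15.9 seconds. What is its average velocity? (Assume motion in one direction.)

v_avg = Δd / Δt = 78 / 15.9 = 4.91 m/s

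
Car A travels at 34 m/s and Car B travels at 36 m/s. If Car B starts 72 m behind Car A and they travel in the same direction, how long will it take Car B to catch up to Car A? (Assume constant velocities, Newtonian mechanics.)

Relative speed: v_rel = 36 - 34 = 2 m/s
Time to catch: t = d₀/v_rel = 72/2 = 36.0 s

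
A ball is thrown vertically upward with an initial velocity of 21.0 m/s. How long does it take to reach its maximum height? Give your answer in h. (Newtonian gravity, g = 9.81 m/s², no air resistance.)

t_up = v₀ / g = 21.0 / 9.81 = 2.14067 s
t_up = 2.14067 s / 3600.0 = 0.0005946 h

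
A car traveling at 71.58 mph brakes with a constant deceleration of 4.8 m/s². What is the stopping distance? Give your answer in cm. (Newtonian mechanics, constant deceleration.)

v₀ = 71.58 mph × 0.44704 = 31.9991 m/s
d = v₀² / (2a) = 31.9991² / (2 × 4.8) = 1023.94 / 9.6 = 106.66 m
d = 106.66 m / 0.01 = 10670 cm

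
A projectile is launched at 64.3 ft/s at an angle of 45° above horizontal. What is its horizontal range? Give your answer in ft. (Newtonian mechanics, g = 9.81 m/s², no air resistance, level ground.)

v₀ = 64.3 ft/s × 0.3048 = 19.5986 m/s
R = v₀² × sin(2θ) / g = 19.5986² × sin(2 × 45°) / 9.81 = 384.105 × 1.0 / 9.81 = 39.1544 m
R = 39.1544 m / 0.3048 = 128.5 ft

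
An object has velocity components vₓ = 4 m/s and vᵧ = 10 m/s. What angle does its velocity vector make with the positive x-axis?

θ = arctan(vᵧ/vₓ) = arctan(10/4) = 68.2°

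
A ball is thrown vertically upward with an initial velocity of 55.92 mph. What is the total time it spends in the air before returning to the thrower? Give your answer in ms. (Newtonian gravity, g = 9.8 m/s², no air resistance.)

v₀ = 55.92 mph × 0.44704 = 24.9985 m/s
t_total = 2 × v₀ / g = 2 × 24.9985 / 9.8 = 5.10173 s
t_total = 5.10173 s / 0.001 = 5102 ms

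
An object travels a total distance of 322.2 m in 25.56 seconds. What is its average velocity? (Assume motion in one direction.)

v_avg = Δd / Δt = 322.2 / 25.56 = 12.61 m/s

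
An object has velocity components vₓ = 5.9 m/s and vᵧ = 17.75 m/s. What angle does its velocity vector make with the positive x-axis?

θ = arctan(vᵧ/vₓ) = arctan(17.75/5.9) = 71.61°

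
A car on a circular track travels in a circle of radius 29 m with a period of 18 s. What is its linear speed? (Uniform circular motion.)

v = 2πr/T = 2π×29/18 = 10.12 m/s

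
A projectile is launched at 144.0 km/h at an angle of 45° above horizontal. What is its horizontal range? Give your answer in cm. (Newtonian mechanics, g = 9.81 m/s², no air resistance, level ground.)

v₀ = 144.0 km/h × 0.2777777777777778 = 40.0 m/s
R = v₀² × sin(2θ) / g = 40.0² × sin(2 × 45°) / 9.81 = 1600.0 × 1.0 / 9.81 = 163.099 m
R = 163.099 m / 0.01 = 16310 cm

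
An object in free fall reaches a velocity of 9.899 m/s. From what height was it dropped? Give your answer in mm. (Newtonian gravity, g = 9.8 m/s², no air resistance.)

h = v² / (2g) = 9.899² / (2 × 9.8) = 4.9995 m
h = 4.9995 m / 0.001 = 5000 mm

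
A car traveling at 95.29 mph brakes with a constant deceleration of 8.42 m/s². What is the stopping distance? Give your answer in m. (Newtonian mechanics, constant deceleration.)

v₀ = 95.29 mph × 0.44704 = 42.5984 m/s
d = v₀² / (2a) = 42.5984² / (2 × 8.42) = 1814.62 / 16.84 = 107.8 m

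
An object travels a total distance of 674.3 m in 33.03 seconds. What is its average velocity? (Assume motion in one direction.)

v_avg = Δd / Δt = 674.3 / 33.03 = 20.41 m/s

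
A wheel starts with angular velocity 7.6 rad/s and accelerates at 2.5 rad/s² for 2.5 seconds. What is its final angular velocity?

ω = ω₀ + αt = 7.6 + 2.5 × 2.5 = 13.85 rad/s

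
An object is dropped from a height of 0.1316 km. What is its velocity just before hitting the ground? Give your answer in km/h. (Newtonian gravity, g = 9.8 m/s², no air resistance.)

h = 0.1316 km × 1000.0 = 131.6 m
v = √(2gh) = √(2 × 9.8 × 131.6) = 50.7874 m/s
v = 50.7874 m/s / 0.2777777777777778 = 182.8 km/h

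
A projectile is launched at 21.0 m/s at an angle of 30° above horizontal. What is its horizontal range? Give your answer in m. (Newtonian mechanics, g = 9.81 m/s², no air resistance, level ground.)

R = v₀² × sin(2θ) / g = 21.0² × sin(2 × 30°) / 9.81 = 441.0 × 0.866025 / 9.81 = 38.93 m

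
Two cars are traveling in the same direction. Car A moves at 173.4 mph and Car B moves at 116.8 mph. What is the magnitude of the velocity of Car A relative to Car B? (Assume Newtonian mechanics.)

v_rel = |v_A - v_B| = |173.4 - 116.8| = 56.6 mph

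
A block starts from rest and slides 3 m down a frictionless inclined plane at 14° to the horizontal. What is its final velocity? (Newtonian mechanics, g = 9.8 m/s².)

a = g sin(θ) = 9.8 × sin(14°) = 2.3708 m/s²
v = √(2ad) = √(2 × 2.3708 × 3) = 3.77 m/s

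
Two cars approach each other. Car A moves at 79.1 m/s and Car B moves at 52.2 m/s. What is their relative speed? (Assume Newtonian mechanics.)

v_rel = v_A + v_B = 79.1 + 52.2 = 131.3 m/s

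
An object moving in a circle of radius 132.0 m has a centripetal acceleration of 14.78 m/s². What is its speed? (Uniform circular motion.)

v = √(a_c × r) = √(14.78 × 132.0) = 44.17 m/s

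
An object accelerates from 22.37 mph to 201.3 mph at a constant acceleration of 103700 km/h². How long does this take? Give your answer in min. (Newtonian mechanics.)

v₀ = 22.37 mph × 0.44704 = 10.0003 m/s
v = 201.3 mph × 0.44704 = 89.9892 m/s
a = 103700 km/h² × 7.716049382716049e-05 = 8.00154 m/s²
t = (v - v₀) / a = (89.9892 - 10.0003) / 8.00154 = 9.99669 s
t = 9.99669 s / 60.0 = 0.1666 min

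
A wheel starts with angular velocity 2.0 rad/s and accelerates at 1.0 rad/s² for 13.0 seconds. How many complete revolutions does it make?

θ = ω₀t + ½αt² = 2.0×13.0 + ½×1.0×13.0² = 110.5 rad
Total revolutions = θ/(2π) = 110.5/(2π) = 17.59
Complete revolutions = ⌊17.59⌋ = 17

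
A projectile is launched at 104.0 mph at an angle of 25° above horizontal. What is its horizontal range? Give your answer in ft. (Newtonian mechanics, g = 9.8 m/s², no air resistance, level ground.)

v₀ = 104.0 mph × 0.44704 = 46.4922 m/s
R = v₀² × sin(2θ) / g = 46.4922² × sin(2 × 25°) / 9.8 = 2161.52 × 0.766044 / 9.8 = 168.961 m
R = 168.961 m / 0.3048 = 554.3 ft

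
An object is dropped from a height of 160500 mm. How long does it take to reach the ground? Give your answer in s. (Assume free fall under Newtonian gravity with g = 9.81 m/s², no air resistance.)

h = 160500 mm × 0.001 = 160.5 m
t = √(2h/g) = √(2 × 160.5 / 9.81) = 5.72 s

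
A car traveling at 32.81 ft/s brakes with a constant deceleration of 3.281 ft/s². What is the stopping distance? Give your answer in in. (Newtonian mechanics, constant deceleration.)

v₀ = 32.81 ft/s × 0.3048 = 10.0005 m/s
a = 3.281 ft/s² × 0.3048 = 1.00005 m/s²
d = v₀² / (2a) = 10.0005² / (2 × 1.00005) = 100.01 / 2.0001 = 50.0025 m
d = 50.0025 m / 0.0254 = 1969 in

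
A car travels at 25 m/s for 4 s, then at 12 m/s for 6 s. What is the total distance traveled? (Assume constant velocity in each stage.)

d₁ = v₁t₁ = 25 × 4 = 100 m
d₂ = v₂t₂ = 12 × 6 = 72 m
d_total = 100 + 72 = 172 m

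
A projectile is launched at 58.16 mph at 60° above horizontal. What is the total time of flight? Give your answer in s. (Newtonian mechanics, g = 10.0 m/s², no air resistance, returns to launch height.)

v₀ = 58.16 mph × 0.44704 = 25.9998 m/s
T = 2 × v₀ × sin(θ) / g = 2 × 25.9998 × sin(60°) / 10.0 = 2 × 25.9998 × 0.866025 / 10.0 = 4.503 s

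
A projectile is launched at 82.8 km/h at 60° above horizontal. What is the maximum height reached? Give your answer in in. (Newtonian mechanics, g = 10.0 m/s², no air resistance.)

v₀ = 82.8 km/h × 0.2777777777777778 = 23.0 m/s
H = v₀² × sin²(θ) / (2g) = 23.0² × sin(60°)² / (2 × 10.0) = 529.0 × 0.75 / 20.0 = 19.8375 m
H = 19.8375 m / 0.0254 = 781.0 in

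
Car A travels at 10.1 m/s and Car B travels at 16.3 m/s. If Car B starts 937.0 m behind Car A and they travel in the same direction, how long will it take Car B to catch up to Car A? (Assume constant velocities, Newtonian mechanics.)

Relative speed: v_rel = 16.3 - 10.1 = 6.2 m/s
Time to catch: t = d₀/v_rel = 937.0/6.2 = 151.13 s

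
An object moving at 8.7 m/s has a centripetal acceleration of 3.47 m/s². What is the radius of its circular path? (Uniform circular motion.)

r = v²/a_c = 8.7²/3.47 = 21.81 m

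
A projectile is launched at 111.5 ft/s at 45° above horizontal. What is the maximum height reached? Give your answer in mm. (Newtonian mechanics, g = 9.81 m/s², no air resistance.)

v₀ = 111.5 ft/s × 0.3048 = 33.9852 m/s
H = v₀² × sin²(θ) / (2g) = 33.9852² × sin(45°)² / (2 × 9.81) = 1154.99 × 0.5 / 19.62 = 29.434 m
H = 29.434 m / 0.001 = 29430 mm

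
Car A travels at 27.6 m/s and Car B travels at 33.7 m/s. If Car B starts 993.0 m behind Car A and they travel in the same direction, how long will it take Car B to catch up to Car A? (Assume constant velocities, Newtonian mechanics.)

Relative speed: v_rel = 33.7 - 27.6 = 6.1 m/s
Time to catch: t = d₀/v_rel = 993.0/6.1 = 162.79 s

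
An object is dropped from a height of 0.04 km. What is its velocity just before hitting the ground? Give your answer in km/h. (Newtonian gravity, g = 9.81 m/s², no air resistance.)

h = 0.04 km × 1000.0 = 40.0 m
v = √(2gh) = √(2 × 9.81 × 40.0) = 28.0143 m/s
v = 28.0143 m/s / 0.2777777777777778 = 100.9 km/h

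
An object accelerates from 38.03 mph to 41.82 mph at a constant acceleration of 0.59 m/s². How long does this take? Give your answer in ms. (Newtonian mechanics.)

v₀ = 38.03 mph × 0.44704 = 17.0009 m/s
v = 41.82 mph × 0.44704 = 18.6952 m/s
t = (v - v₀) / a = (18.6952 - 17.0009) / 0.59 = 2.87169 s
t = 2.87169 s / 0.001 = 2872 ms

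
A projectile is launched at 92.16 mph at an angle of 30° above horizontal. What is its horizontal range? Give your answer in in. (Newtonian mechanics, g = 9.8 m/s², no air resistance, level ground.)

v₀ = 92.16 mph × 0.44704 = 41.1992 m/s
R = v₀² × sin(2θ) / g = 41.1992² × sin(2 × 30°) / 9.8 = 1697.37 × 0.866025 / 9.8 = 149.996 m
R = 149.996 m / 0.0254 = 5905 in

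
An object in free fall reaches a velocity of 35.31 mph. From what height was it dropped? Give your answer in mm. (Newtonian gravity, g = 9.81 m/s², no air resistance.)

v = 35.31 mph × 0.44704 = 15.785 m/s
h = v² / (2g) = 15.785² / (2 × 9.81) = 12.6996 m
h = 12.6996 m / 0.001 = 12700 mm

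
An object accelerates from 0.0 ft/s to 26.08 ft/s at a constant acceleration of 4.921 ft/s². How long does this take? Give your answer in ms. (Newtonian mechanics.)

v₀ = 0.0 ft/s × 0.3048 = 0.0 m/s
v = 26.08 ft/s × 0.3048 = 7.94918 m/s
a = 4.921 ft/s² × 0.3048 = 1.49992 m/s²
t = (v - v₀) / a = (7.94918 - 0.0) / 1.49992 = 5.29974 s
t = 5.29974 s / 0.001 = 5300 ms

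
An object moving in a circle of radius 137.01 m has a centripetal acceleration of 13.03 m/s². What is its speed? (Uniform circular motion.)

v = √(a_c × r) = √(13.03 × 137.01) = 42.25 m/s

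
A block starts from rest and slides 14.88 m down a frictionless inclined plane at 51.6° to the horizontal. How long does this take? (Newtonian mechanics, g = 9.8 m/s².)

a = g sin(θ) = 9.8 × sin(51.6°) = 7.6802 m/s²
t = √(2d/a) = √(2 × 14.88 / 7.6802) = 1.97 s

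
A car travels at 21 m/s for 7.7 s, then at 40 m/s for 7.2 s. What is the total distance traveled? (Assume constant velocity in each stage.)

d₁ = v₁t₁ = 21 × 7.7 = 161.7 m
d₂ = v₂t₂ = 40 × 7.2 = 288.0 m
d_total = 161.7 + 288.0 = 449.7 m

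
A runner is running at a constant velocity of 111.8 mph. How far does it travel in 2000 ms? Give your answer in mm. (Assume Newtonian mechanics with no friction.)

v = 111.8 mph × 0.44704 = 49.9791 m/s
t = 2000 ms × 0.001 = 2.0 s
d = v × t = 49.9791 × 2.0 = 99.9582 m
d = 99.9582 m / 0.001 = 99960 mm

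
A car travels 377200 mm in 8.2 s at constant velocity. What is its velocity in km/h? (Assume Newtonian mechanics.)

d = 377200 mm × 0.001 = 377.2 m
v = d / t = 377.2 / 8.2 = 46.0 m/s
v = 46.0 m/s / 0.2777777777777778 = 165.6 km/h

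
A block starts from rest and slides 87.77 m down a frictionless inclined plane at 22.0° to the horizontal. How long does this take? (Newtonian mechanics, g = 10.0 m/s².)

a = g sin(θ) = 10.0 × sin(22.0°) = 3.7461 m/s²
t = √(2d/a) = √(2 × 87.77 / 3.7461) = 6.85 s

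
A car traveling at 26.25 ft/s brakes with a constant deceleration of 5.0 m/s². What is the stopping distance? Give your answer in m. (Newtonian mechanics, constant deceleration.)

v₀ = 26.25 ft/s × 0.3048 = 8.001 m/s
d = v₀² / (2a) = 8.001² / (2 × 5.0) = 64.016 / 10.0 = 6.402 m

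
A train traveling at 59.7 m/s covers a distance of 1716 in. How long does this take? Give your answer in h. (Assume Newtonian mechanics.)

d = 1716 in × 0.0254 = 43.5864 m
t = d / v = 43.5864 / 59.7 = 0.73009 s
t = 0.73009 s / 3600.0 = 0.0002028 h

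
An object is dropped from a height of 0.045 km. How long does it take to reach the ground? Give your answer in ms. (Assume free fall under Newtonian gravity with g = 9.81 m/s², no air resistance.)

h = 0.045 km × 1000.0 = 45.0 m
t = √(2h/g) = √(2 × 45.0 / 9.81) = 3.02891 s
t = 3.02891 s / 0.001 = 3029 ms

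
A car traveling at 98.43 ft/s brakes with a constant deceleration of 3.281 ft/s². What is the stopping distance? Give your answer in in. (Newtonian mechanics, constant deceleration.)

v₀ = 98.43 ft/s × 0.3048 = 30.0015 m/s
a = 3.281 ft/s² × 0.3048 = 1.00005 m/s²
d = v₀² / (2a) = 30.0015² / (2 × 1.00005) = 900.09 / 2.0001 = 450.022 m
d = 450.022 m / 0.0254 = 17720 in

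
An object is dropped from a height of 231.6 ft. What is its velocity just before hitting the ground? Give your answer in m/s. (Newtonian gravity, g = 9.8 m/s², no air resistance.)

h = 231.6 ft × 0.3048 = 70.5917 m
v = √(2gh) = √(2 × 9.8 × 70.5917) = 37.2 m/s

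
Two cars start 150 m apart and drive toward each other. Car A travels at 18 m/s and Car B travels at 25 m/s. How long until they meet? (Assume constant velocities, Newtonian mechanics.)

Combined speed: v_combined = 18 + 25 = 43 m/s
Time to meet: t = d/v_combined = 150/43 = 3.49 s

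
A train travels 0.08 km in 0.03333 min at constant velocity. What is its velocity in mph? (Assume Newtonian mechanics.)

d = 0.08 km × 1000.0 = 80.0 m
t = 0.03333 min × 60.0 = 1.9998 s
v = d / t = 80.0 / 1.9998 = 40.004 m/s
v = 40.004 m/s / 0.44704 = 89.49 mph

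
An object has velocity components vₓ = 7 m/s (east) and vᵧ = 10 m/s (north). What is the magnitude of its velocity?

|v| = √(vₓ² + vᵧ²) = √(7² + 10²) = √(149) = 12.21 m/s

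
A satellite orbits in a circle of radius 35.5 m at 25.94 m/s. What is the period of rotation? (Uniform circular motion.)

T = 2πr/v = 2π×35.5/25.94 = 8.6 s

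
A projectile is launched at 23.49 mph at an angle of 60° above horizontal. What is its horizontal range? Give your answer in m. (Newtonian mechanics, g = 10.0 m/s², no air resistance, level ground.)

v₀ = 23.49 mph × 0.44704 = 10.501 m/s
R = v₀² × sin(2θ) / g = 10.501² × sin(2 × 60°) / 10.0 = 110.271 × 0.866025 / 10.0 = 9.55 m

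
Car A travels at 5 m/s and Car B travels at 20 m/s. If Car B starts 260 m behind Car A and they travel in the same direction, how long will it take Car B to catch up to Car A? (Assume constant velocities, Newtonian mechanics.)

Relative speed: v_rel = 20 - 5 = 15 m/s
Time to catch: t = d₀/v_rel = 260/15 = 17.33 s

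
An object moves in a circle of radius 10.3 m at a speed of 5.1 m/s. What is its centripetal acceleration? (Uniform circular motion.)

a_c = v²/r = 5.1²/10.3 = 26.01/10.3 = 2.53 m/s²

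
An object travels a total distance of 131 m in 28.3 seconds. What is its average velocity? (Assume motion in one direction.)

v_avg = Δd / Δt = 131 / 28.3 = 4.63 m/s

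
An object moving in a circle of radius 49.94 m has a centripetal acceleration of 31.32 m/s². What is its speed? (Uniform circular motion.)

v = √(a_c × r) = √(31.32 × 49.94) = 39.55 m/s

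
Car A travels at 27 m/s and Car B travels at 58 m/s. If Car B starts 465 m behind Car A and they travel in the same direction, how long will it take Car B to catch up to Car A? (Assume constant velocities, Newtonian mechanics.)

Relative speed: v_rel = 58 - 27 = 31 m/s
Time to catch: t = d₀/v_rel = 465/31 = 15.0 s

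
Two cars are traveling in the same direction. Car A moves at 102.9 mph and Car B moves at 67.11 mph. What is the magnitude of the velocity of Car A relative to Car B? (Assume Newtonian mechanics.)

v_rel = |v_A - v_B| = |102.9 - 67.11| = 35.79 mph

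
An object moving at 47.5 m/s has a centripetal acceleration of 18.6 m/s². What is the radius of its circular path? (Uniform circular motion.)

r = v²/a_c = 47.5²/18.6 = 121.3 m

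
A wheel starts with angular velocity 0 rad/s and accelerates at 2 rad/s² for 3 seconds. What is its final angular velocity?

ω = ω₀ + αt = 0 + 2 × 3 = 6 rad/s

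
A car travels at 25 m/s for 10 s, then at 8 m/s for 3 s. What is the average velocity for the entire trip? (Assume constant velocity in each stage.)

d₁ = v₁t₁ = 25 × 10 = 250 m
d₂ = v₂t₂ = 8 × 3 = 24 m
d_total = 274 m, t_total = 13 s
v_avg = d_total/t_total = 274/13 = 21.08 m/s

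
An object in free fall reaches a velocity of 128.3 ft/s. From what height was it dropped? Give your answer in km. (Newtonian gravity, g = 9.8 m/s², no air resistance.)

v = 128.3 ft/s × 0.3048 = 39.1058 m/s
h = v² / (2g) = 39.1058² / (2 × 9.8) = 78.0237 m
h = 78.0237 m / 1000.0 = 0.07802 km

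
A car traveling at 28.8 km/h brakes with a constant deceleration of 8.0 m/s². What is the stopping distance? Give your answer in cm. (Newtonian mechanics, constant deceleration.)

v₀ = 28.8 km/h × 0.2777777777777778 = 8.0 m/s
d = v₀² / (2a) = 8.0² / (2 × 8.0) = 64.0 / 16.0 = 4.0 m
d = 4.0 m / 0.01 = 400.0 cm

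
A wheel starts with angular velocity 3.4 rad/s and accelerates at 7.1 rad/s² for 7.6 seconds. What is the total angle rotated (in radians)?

θ = ω₀t + ½αt² = 3.4×7.6 + ½×7.1×7.6² = 230.89 rad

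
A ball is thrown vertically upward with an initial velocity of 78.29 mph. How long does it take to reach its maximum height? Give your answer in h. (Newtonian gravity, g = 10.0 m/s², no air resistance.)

v₀ = 78.29 mph × 0.44704 = 34.9988 m/s
t_up = v₀ / g = 34.9988 / 10.0 = 3.49988 s
t_up = 3.49988 s / 3600.0 = 0.0009722 h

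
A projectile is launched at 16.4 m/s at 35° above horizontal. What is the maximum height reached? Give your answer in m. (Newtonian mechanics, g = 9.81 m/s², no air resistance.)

H = v₀² × sin²(θ) / (2g) = 16.4² × sin(35°)² / (2 × 9.81) = 268.96 × 0.32899 / 19.62 = 4.51 m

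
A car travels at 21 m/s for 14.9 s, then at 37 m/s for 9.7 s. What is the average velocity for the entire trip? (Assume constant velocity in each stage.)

d₁ = v₁t₁ = 21 × 14.9 = 312.9 m
d₂ = v₂t₂ = 37 × 9.7 = 358.9 m
d_total = 671.8 m, t_total = 24.6 s
v_avg = d_total/t_total = 671.8/24.6 = 27.31 m/s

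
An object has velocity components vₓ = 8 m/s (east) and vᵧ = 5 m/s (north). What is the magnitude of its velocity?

|v| = √(vₓ² + vᵧ²) = √(8² + 5²) = √(89) = 9.43 m/s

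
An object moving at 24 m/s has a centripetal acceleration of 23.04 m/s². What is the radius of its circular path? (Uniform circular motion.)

r = v²/a_c = 24²/23.04 = 25.0 m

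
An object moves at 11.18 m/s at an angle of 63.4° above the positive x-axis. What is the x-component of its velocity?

vₓ = v cos(θ) = 11.18 × cos(63.4°) = 5.01 m/s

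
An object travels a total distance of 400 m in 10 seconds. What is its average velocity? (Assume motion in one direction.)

v_avg = Δd / Δt = 400 / 10 = 40.0 m/s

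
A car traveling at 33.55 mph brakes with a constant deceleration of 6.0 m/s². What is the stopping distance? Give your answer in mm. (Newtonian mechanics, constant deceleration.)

v₀ = 33.55 mph × 0.44704 = 14.9982 m/s
d = v₀² / (2a) = 14.9982² / (2 × 6.0) = 224.946 / 12.0 = 18.7455 m
d = 18.7455 m / 0.001 = 18750 mm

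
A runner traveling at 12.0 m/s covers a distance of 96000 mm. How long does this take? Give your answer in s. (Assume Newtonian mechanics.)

d = 96000 mm × 0.001 = 96.0 m
t = d / v = 96.0 / 12.0 = 8.0 s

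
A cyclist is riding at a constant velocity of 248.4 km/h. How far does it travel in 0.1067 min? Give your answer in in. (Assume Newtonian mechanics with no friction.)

v = 248.4 km/h × 0.2777777777777778 = 69.0 m/s
t = 0.1067 min × 60.0 = 6.402 s
d = v × t = 69.0 × 6.402 = 441.738 m
d = 441.738 m / 0.0254 = 17390 in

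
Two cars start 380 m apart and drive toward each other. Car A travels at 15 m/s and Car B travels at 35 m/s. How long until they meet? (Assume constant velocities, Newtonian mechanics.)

Combined speed: v_combined = 15 + 35 = 50 m/s
Time to meet: t = d/v_combined = 380/50 = 7.6 s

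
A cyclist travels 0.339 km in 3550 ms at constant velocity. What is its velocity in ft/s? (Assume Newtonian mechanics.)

d = 0.339 km × 1000.0 = 339.0 m
t = 3550 ms × 0.001 = 3.55 s
v = d / t = 339.0 / 3.55 = 95.493 m/s
v = 95.493 m/s / 0.3048 = 313.3 ft/s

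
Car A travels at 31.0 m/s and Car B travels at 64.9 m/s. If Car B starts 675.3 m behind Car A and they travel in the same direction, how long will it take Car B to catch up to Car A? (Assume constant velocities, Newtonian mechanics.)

Relative speed: v_rel = 64.9 - 31.0 = 33.9 m/s
Time to catch: t = d₀/v_rel = 675.3/33.9 = 19.92 s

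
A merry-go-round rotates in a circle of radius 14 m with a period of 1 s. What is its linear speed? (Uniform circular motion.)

v = 2πr/T = 2π×14/1 = 87.96 m/s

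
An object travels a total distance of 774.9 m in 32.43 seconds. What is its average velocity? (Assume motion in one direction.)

v_avg = Δd / Δt = 774.9 / 32.43 = 23.89 m/s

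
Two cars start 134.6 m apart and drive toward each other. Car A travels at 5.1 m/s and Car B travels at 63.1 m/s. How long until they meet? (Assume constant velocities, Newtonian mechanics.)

Combined speed: v_combined = 5.1 + 63.1 = 68.2 m/s
Time to meet: t = d/v_combined = 134.6/68.2 = 1.97 s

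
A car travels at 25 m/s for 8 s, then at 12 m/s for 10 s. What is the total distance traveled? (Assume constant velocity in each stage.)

d₁ = v₁t₁ = 25 × 8 = 200 m
d₂ = v₂t₂ = 12 × 10 = 120 m
d_total = 200 + 120 = 320 m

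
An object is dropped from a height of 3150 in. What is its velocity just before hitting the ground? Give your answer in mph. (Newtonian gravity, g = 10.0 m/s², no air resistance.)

h = 3150 in × 0.0254 = 80.01 m
v = √(2gh) = √(2 × 10.0 × 80.01) = 40.0025 m/s
v = 40.0025 m/s / 0.44704 = 89.48 mph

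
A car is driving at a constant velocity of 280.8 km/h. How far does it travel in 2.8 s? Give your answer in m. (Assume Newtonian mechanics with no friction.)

v = 280.8 km/h × 0.2777777777777778 = 78.0 m/s
d = v × t = 78.0 × 2.8 = 218.4 m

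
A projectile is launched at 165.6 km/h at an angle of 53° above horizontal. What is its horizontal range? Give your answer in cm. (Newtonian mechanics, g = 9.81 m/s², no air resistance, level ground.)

v₀ = 165.6 km/h × 0.2777777777777778 = 46.0 m/s
R = v₀² × sin(2θ) / g = 46.0² × sin(2 × 53°) / 9.81 = 2116.0 × 0.961262 / 9.81 = 207.343 m
R = 207.343 m / 0.01 = 20730 cm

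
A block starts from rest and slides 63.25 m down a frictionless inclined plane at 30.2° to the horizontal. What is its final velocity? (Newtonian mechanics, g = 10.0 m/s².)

a = g sin(θ) = 10.0 × sin(30.2°) = 5.0302 m/s²
v = √(2ad) = √(2 × 5.0302 × 63.25) = 25.23 m/s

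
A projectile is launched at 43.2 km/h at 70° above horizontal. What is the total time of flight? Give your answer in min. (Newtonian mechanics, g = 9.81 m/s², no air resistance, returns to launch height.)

v₀ = 43.2 km/h × 0.2777777777777778 = 12.0 m/s
T = 2 × v₀ × sin(θ) / g = 2 × 12.0 × sin(70°) / 9.81 = 2 × 12.0 × 0.939693 / 9.81 = 2.29894 s
T = 2.29894 s / 60.0 = 0.03832 min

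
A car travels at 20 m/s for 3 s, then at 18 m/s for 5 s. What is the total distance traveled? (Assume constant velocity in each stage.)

d₁ = v₁t₁ = 20 × 3 = 60 m
d₂ = v₂t₂ = 18 × 5 = 90 m
d_total = 60 + 90 = 150 m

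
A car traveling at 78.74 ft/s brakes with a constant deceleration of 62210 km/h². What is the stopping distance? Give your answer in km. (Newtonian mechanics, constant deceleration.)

v₀ = 78.74 ft/s × 0.3048 = 24.0 m/s
a = 62210 km/h² × 7.716049382716049e-05 = 4.80015 m/s²
d = v₀² / (2a) = 24.0² / (2 × 4.80015) = 576.0 / 9.6003 = 59.9981 m
d = 59.9981 m / 1000.0 = 0.06 km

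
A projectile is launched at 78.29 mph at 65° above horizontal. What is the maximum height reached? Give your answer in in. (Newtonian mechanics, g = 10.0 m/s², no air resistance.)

v₀ = 78.29 mph × 0.44704 = 34.9988 m/s
H = v₀² × sin²(θ) / (2g) = 34.9988² × sin(65°)² / (2 × 10.0) = 1224.92 × 0.821394 / 20.0 = 50.3071 m
H = 50.3071 m / 0.0254 = 1981 in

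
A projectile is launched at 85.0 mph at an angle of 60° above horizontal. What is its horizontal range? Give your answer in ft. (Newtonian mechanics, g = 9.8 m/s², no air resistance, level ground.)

v₀ = 85.0 mph × 0.44704 = 37.9984 m/s
R = v₀² × sin(2θ) / g = 37.9984² × sin(2 × 60°) / 9.8 = 1443.88 × 0.866025 / 9.8 = 127.596 m
R = 127.596 m / 0.3048 = 418.6 ft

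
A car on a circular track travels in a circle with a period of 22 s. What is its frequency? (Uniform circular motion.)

f = 1/T = 1/22 = 0.0455 Hz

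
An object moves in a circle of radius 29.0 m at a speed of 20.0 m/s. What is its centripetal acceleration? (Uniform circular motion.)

a_c = v²/r = 20.0²/29.0 = 400.0/29.0 = 13.79 m/s²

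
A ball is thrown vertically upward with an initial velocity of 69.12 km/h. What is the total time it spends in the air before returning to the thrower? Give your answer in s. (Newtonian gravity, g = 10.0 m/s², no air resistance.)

v₀ = 69.12 km/h × 0.2777777777777778 = 19.2 m/s
t_total = 2 × v₀ / g = 2 × 19.2 / 10.0 = 3.84 s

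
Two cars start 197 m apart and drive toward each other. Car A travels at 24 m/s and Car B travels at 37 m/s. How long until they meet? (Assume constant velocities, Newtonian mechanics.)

Combined speed: v_combined = 24 + 37 = 61 m/s
Time to meet: t = d/v_combined = 197/61 = 3.23 s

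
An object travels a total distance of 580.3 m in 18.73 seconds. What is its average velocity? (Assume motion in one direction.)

v_avg = Δd / Δt = 580.3 / 18.73 = 30.98 m/s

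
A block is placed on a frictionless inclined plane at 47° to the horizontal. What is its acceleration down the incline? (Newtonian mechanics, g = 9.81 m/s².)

a = g sin(θ) = 9.81 × sin(47°) = 9.81 × 0.73135 = 7.17 m/s²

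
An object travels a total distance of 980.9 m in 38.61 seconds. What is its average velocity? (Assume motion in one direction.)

v_avg = Δd / Δt = 980.9 / 38.61 = 25.41 m/s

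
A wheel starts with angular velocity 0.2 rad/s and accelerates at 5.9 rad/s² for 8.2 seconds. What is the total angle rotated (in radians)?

θ = ω₀t + ½αt² = 0.2×8.2 + ½×5.9×8.2² = 200.0 rad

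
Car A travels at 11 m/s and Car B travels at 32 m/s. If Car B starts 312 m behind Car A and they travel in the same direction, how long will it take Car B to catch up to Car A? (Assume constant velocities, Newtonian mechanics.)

Relative speed: v_rel = 32 - 11 = 21 m/s
Time to catch: t = d₀/v_rel = 312/21 = 14.86 s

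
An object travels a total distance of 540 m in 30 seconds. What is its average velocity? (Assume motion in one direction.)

v_avg = Δd / Δt = 540 / 30 = 18.0 m/s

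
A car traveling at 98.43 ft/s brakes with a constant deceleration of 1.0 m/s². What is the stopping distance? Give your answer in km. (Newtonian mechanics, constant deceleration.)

v₀ = 98.43 ft/s × 0.3048 = 30.0015 m/s
d = v₀² / (2a) = 30.0015² / (2 × 1.0) = 900.09 / 2.0 = 450.045 m
d = 450.045 m / 1000.0 = 0.45 km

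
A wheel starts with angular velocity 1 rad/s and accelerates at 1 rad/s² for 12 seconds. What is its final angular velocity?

ω = ω₀ + αt = 1 + 1 × 12 = 13 rad/s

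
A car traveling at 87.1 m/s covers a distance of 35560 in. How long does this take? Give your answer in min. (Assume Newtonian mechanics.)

d = 35560 in × 0.0254 = 903.224 m
t = d / v = 903.224 / 87.1 = 10.37 s
t = 10.37 s / 60.0 = 0.1728 min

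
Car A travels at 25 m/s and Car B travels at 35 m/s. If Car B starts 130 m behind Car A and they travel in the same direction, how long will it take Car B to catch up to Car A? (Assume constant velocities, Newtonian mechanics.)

Relative speed: v_rel = 35 - 25 = 10 m/s
Time to catch: t = d₀/v_rel = 130/10 = 13.0 s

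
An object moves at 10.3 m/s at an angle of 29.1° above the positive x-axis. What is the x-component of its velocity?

vₓ = v cos(θ) = 10.3 × cos(29.1°) = 9.0 m/s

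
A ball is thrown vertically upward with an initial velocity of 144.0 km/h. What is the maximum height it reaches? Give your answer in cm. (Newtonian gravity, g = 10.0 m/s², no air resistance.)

v₀ = 144.0 km/h × 0.2777777777777778 = 40.0 m/s
h_max = v₀² / (2g) = 40.0² / (2 × 10.0) = 1600.0 / 20.0 = 80.0 m
h_max = 80.0 m / 0.01 = 8000 cm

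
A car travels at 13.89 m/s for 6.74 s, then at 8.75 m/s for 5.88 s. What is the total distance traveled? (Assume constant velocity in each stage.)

d₁ = v₁t₁ = 13.89 × 6.74 = 93.6186 m
d₂ = v₂t₂ = 8.75 × 5.88 = 51.45 m
d_total = 93.6186 + 51.45 = 145.07 m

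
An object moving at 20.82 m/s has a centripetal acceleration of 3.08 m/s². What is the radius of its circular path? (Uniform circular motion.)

r = v²/a_c = 20.82²/3.08 = 140.74 m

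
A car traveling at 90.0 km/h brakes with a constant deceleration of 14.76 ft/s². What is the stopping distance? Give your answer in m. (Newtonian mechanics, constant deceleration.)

v₀ = 90.0 km/h × 0.2777777777777778 = 25.0 m/s
a = 14.76 ft/s² × 0.3048 = 4.49885 m/s²
d = v₀² / (2a) = 25.0² / (2 × 4.49885) = 625.0 / 8.9977 = 69.46 m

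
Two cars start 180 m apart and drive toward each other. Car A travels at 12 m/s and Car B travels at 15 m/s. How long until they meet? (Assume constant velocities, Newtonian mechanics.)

Combined speed: v_combined = 12 + 15 = 27 m/s
Time to meet: t = d/v_combined = 180/27 = 6.67 s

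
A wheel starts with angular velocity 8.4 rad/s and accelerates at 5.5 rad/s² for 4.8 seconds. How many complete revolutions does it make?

θ = ω₀t + ½αt² = 8.4×4.8 + ½×5.5×4.8² = 103.68 rad
Total revolutions = θ/(2π) = 103.68/(2π) = 16.5
Complete revolutions = ⌊16.5⌋ = 16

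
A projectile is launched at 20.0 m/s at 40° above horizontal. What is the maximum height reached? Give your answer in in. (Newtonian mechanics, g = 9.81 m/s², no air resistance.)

H = v₀² × sin²(θ) / (2g) = 20.0² × sin(40°)² / (2 × 9.81) = 400.0 × 0.413176 / 19.62 = 8.42357 m
H = 8.42357 m / 0.0254 = 331.6 in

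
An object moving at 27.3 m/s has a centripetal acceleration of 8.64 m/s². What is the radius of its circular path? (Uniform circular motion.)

r = v²/a_c = 27.3²/8.64 = 86.26 m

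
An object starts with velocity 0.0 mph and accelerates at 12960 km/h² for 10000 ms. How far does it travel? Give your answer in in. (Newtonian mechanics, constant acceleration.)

v₀ = 0.0 mph × 0.44704 = 0.0 m/s
a = 12960 km/h² × 7.716049382716049e-05 = 1.0 m/s²
t = 10000 ms × 0.001 = 10.0 s
d = v₀ × t + ½ × a × t² = 0.0 × 10.0 + 0.5 × 1.0 × 10.0² = 50.0 m
d = 50.0 m / 0.0254 = 1969 in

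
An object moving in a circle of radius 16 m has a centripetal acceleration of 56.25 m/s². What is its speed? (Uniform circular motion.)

v = √(a_c × r) = √(56.25 × 16) = 30.0 m/s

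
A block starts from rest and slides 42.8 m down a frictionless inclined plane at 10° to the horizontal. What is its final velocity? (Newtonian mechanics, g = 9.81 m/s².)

a = g sin(θ) = 9.81 × sin(10°) = 1.7035 m/s²
v = √(2ad) = √(2 × 1.7035 × 42.8) = 12.08 m/s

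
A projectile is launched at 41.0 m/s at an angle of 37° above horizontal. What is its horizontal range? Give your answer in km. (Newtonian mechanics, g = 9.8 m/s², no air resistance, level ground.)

R = v₀² × sin(2θ) / g = 41.0² × sin(2 × 37°) / 9.8 = 1681.0 × 0.961262 / 9.8 = 164.886 m
R = 164.886 m / 1000.0 = 0.1649 km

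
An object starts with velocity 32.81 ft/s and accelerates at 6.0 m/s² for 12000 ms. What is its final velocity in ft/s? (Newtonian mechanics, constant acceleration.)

v₀ = 32.81 ft/s × 0.3048 = 10.0005 m/s
t = 12000 ms × 0.001 = 12.0 s
v = v₀ + a × t = 10.0005 + 6.0 × 12.0 = 82.0005 m/s
v = 82.0005 m/s / 0.3048 = 269.0 ft/s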